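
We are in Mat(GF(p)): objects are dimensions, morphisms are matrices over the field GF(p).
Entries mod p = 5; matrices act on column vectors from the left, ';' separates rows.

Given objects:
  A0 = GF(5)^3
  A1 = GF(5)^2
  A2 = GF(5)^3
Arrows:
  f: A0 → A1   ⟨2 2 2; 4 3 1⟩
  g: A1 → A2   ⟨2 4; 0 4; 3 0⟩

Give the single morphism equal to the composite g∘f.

Answer: ⟨0 1 3; 1 2 4; 1 1 1⟩

Derivation:
  e0=(1,0,0) f→(2,4) g→(0,1,1)
  e1=(0,1,0) f→(2,3) g→(1,2,1)
  e2=(0,0,1) f→(2,1) g→(3,4,1)
composite: ⟨0 1 3; 1 2 4; 1 1 1⟩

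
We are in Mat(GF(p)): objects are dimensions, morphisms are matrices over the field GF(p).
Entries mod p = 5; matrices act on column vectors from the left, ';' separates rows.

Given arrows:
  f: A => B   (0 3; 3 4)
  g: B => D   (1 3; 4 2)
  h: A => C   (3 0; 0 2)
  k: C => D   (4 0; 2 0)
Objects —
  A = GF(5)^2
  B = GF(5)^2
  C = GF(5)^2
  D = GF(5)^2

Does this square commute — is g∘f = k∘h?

Along f;g (path 1):
  e0=[1,0] f=>[0,3] g=>[4,1]
  e1=[0,1] f=>[3,4] g=>[0,0]
  composite₁ = (4 0; 1 0)
Along h;k (path 2):
  e0=[1,0] h=>[3,0] k=>[2,1]
  e1=[0,1] h=>[0,2] k=>[0,0]
  composite₂ = (2 0; 1 0)
Equal? NO — does not commute

Answer: DOES NOT COMMUTE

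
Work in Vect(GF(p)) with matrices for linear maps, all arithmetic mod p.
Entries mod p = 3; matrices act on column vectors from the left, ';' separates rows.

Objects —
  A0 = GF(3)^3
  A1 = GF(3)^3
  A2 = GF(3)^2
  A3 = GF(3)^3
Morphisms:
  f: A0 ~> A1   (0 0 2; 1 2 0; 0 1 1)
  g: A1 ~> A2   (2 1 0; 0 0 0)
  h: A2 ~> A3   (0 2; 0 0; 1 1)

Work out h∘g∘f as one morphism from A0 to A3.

  e0=[1,0,0] f~>[0,1,0] g~>[1,0] h~>[0,0,1]
  e1=[0,1,0] f~>[0,2,1] g~>[2,0] h~>[0,0,2]
  e2=[0,0,1] f~>[2,0,1] g~>[1,0] h~>[0,0,1]
result: (0 0 0; 0 0 0; 1 2 1)

Answer: (0 0 0; 0 0 0; 1 2 1)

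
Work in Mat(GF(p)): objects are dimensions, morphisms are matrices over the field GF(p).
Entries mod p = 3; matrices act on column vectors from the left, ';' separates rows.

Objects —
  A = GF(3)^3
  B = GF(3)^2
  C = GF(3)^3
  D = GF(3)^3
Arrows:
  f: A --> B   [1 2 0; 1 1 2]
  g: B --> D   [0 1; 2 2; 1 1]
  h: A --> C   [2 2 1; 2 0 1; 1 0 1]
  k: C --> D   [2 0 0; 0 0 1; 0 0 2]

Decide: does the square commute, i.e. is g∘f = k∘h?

Answer: COMMUTES

Derivation:
1) trace f;g:
  e0=[1,0,0] f-->[1,1] g-->[1,1,2]
  e1=[0,1,0] f-->[2,1] g-->[1,0,0]
  e2=[0,0,1] f-->[0,2] g-->[2,1,2]
  composite₁ = [1 1 2; 1 0 1; 2 0 2]
2) trace h;k:
  e0=[1,0,0] h-->[2,2,1] k-->[1,1,2]
  e1=[0,1,0] h-->[2,0,0] k-->[1,0,0]
  e2=[0,0,1] h-->[1,1,1] k-->[2,1,2]
  composite₂ = [1 1 2; 1 0 1; 2 0 2]
Equal? equal; square commutes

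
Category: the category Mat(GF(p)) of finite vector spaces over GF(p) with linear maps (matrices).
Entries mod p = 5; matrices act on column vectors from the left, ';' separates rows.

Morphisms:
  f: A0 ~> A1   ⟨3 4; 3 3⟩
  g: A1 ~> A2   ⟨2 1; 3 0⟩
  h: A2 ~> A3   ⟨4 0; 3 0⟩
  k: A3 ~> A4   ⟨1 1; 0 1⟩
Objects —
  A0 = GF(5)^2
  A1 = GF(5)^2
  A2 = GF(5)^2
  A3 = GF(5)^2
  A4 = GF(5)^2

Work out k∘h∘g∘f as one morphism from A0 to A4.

  e0=(1,0) f~>(3,3) g~>(4,4) h~>(1,2) k~>(3,2)
  e1=(0,1) f~>(4,3) g~>(1,2) h~>(4,3) k~>(2,3)
result: ⟨3 2; 2 3⟩

Answer: ⟨3 2; 2 3⟩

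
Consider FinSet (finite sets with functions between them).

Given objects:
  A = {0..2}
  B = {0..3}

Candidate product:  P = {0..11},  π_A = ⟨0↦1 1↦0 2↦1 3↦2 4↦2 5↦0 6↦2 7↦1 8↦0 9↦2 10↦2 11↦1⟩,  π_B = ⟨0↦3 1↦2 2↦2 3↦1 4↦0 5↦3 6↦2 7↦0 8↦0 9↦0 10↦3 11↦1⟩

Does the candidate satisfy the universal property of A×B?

|A|·|B| = 3·4 = 12;  |P| = 12
Check the pairing map k ↦ (π_A(k), π_B(k)):
  0 ↦ (1,3)
  1 ↦ (0,2)
  2 ↦ (1,2)
  3 ↦ (2,1)
  4 ↦ (2,0)
  5 ↦ (0,3)
  6 ↦ (2,2)
  7 ↦ (1,0)
  8 ↦ (0,0)
  9 ↦ (2,0)  ✗ repeats pair of k=4
  10 ↦ (2,3)
  11 ↦ (1,1)
distinct pairs in image: 11 / 12 needed
  → (2,0) hit at k=4 and k=9

Answer: NOT A VALID PRODUCT — duplicate pair at indices 4,9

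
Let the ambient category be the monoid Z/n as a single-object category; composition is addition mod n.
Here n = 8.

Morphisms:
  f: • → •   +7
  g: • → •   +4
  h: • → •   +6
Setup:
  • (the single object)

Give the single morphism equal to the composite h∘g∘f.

  0 +7≡7 +4≡3 +6≡1  (mod 8)
composite: +1

Answer: +1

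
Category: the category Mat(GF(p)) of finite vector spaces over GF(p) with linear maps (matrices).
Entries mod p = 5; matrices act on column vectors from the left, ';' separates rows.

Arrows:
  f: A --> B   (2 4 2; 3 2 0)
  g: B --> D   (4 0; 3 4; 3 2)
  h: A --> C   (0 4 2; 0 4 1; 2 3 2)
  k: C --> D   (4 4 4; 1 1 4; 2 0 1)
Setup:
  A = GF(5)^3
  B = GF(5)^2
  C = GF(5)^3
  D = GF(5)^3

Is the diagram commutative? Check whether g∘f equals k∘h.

Answer: DOES NOT COMMUTE

Trace:
Along f;g (path 1):
  e0=⟨1,0,0⟩ f-->⟨2,3⟩ g-->⟨3,3,2⟩
  e1=⟨0,1,0⟩ f-->⟨4,2⟩ g-->⟨1,0,1⟩
  e2=⟨0,0,1⟩ f-->⟨2,0⟩ g-->⟨3,1,1⟩
  result₁ = (3 1 3; 3 0 1; 2 1 1)
Along h;k (path 2):
  e0=⟨1,0,0⟩ h-->⟨0,0,2⟩ k-->⟨3,3,2⟩
  e1=⟨0,1,0⟩ h-->⟨4,4,3⟩ k-->⟨4,0,1⟩
  e2=⟨0,0,1⟩ h-->⟨2,1,2⟩ k-->⟨0,1,1⟩
  result₂ = (3 4 0; 3 0 1; 2 1 1)
Equal? differ; not commutative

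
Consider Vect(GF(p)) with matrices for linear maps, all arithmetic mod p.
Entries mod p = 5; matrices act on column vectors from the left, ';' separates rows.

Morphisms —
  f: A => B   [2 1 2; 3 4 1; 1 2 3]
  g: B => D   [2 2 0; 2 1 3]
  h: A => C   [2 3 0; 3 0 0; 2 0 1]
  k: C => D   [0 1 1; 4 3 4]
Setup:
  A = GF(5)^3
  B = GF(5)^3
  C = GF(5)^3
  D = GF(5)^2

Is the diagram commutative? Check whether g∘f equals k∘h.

Answer: COMMUTES

Trace:
Path 1 = f;g:
  e0=[1,0,0] f=>[2,3,1] g=>[0,0]
  e1=[0,1,0] f=>[1,4,2] g=>[0,2]
  e2=[0,0,1] f=>[2,1,3] g=>[1,4]
  ⟦path⟧₁ = [0 0 1; 0 2 4]
Path 2 = h;k:
  e0=[1,0,0] h=>[2,3,2] k=>[0,0]
  e1=[0,1,0] h=>[3,0,0] k=>[0,2]
  e2=[0,0,1] h=>[0,0,1] k=>[1,4]
  ⟦path⟧₂ = [0 0 1; 0 2 4]
Equal? YES — commutes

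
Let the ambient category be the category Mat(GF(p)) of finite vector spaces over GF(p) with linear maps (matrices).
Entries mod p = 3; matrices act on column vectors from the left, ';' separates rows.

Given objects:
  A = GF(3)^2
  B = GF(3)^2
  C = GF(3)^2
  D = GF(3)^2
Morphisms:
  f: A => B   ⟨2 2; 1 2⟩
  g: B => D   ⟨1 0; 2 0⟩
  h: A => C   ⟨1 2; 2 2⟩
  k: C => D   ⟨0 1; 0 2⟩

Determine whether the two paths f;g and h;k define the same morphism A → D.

1) trace f;g:
  e0=[1,0] f=>[2,1] g=>[2,1]
  e1=[0,1] f=>[2,2] g=>[2,1]
  composite₁ = ⟨2 2; 1 1⟩
2) trace h;k:
  e0=[1,0] h=>[1,2] k=>[2,1]
  e1=[0,1] h=>[2,2] k=>[2,1]
  composite₂ = ⟨2 2; 1 1⟩
Equal? same morphism ✓

Answer: COMMUTES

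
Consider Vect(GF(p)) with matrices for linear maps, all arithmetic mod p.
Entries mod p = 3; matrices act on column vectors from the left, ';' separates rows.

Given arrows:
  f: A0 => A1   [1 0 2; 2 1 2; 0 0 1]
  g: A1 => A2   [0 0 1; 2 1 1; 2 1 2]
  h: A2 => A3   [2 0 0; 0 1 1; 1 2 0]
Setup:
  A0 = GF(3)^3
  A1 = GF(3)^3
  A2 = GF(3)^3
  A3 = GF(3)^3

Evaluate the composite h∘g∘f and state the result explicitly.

  e0=(1,0,0) f=>(1,2,0) g=>(0,1,1) h=>(0,2,2)
  e1=(0,1,0) f=>(0,1,0) g=>(0,1,1) h=>(0,2,2)
  e2=(0,0,1) f=>(2,2,1) g=>(1,1,2) h=>(2,0,0)
⟦path⟧: [0 0 2; 2 2 0; 2 2 0]

Answer: [0 0 2; 2 2 0; 2 2 0]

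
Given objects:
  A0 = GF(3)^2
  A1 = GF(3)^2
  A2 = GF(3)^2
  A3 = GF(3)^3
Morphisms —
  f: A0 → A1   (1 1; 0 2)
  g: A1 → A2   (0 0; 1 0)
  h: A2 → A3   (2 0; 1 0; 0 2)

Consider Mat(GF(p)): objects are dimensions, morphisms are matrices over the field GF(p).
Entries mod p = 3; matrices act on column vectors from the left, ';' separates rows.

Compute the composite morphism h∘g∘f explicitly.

Answer: (0 0; 0 0; 2 2)

Work:
  e0=(1,0) f→(1,0) g→(0,1) h→(0,0,2)
  e1=(0,1) f→(1,2) g→(0,1) h→(0,0,2)
composite: (0 0; 0 0; 2 2)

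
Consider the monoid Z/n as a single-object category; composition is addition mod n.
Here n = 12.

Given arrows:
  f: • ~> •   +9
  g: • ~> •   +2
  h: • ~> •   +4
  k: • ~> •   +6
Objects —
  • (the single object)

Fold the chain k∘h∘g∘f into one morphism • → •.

  0 +9≡9 +2≡11 +4≡3 +6≡9  (mod 12)
⟦path⟧: +9

Answer: +9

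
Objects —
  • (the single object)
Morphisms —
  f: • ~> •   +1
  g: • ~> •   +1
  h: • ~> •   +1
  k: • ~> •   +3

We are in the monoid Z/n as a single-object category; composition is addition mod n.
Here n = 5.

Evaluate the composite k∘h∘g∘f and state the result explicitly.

Answer: +1

Work:
  0 +1≡1 +1≡2 +1≡3 +3≡1  (mod 5)
result: +1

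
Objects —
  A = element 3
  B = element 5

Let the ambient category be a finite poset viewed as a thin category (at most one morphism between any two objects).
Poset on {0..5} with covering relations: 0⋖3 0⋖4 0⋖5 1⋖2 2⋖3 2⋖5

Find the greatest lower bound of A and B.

Lower bounds of A=3 and B=5: {0,1,2}
  maximal lower bounds 0 and 2 are incomparable: neither 0⊑2 nor 2⊑0
→ no greatest lower bound exists

Answer: NO MEET EXISTS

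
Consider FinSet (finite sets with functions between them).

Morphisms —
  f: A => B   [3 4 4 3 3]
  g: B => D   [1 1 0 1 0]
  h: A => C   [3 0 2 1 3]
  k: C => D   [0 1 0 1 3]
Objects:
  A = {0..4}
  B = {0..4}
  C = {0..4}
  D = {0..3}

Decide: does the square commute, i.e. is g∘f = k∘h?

Path 1 = f;g:
  0 f=>3 g=>1
  1 f=>4 g=>0
  2 f=>4 g=>0
  3 f=>3 g=>1
  4 f=>3 g=>1
  composite₁ = [1 0 0 1 1]
Path 2 = h;k:
  0 h=>3 k=>1
  1 h=>0 k=>0
  2 h=>2 k=>0
  3 h=>1 k=>1
  4 h=>3 k=>1
  composite₂ = [1 0 0 1 1]
Equal? same morphism ✓

Answer: COMMUTES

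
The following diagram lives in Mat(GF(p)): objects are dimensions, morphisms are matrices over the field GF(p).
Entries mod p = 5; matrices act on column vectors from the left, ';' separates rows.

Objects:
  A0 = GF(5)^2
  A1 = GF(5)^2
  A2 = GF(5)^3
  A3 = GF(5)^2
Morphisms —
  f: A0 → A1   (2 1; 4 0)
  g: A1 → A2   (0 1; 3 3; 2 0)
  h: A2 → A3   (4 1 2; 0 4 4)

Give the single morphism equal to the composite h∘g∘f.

Answer: (2 2; 3 0)

Derivation:
  e0=⟨1,0⟩ f→⟨2,4⟩ g→⟨4,3,4⟩ h→⟨2,3⟩
  e1=⟨0,1⟩ f→⟨1,0⟩ g→⟨0,3,2⟩ h→⟨2,0⟩
⟦path⟧: (2 2; 3 0)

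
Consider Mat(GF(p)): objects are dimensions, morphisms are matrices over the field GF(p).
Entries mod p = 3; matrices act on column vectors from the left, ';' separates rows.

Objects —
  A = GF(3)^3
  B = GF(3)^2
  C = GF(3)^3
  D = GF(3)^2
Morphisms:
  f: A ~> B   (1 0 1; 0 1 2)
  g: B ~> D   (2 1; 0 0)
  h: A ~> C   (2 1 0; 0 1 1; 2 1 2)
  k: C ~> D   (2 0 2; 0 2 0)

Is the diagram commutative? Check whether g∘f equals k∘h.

Answer: DOES NOT COMMUTE

Derivation:
Path 1 = f;g:
  e0=[1,0,0] f~>[1,0] g~>[2,0]
  e1=[0,1,0] f~>[0,1] g~>[1,0]
  e2=[0,0,1] f~>[1,2] g~>[1,0]
  result₁ = (2 1 1; 0 0 0)
Path 2 = h;k:
  e0=[1,0,0] h~>[2,0,2] k~>[2,0]
  e1=[0,1,0] h~>[1,1,1] k~>[1,2]
  e2=[0,0,1] h~>[0,1,2] k~>[1,2]
  result₂ = (2 1 1; 0 2 2)
Equal? distinct morphisms ✗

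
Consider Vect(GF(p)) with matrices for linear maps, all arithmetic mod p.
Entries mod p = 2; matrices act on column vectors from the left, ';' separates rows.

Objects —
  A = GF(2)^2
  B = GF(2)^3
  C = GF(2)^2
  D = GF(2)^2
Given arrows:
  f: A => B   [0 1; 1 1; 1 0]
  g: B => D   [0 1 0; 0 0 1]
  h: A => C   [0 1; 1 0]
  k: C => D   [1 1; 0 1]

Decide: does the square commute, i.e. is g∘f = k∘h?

Answer: COMMUTES

Work:
1) trace f;g:
  e0=[1,0] f=>[0,1,1] g=>[1,1]
  e1=[0,1] f=>[1,1,0] g=>[1,0]
  result₁ = [1 1; 1 0]
2) trace h;k:
  e0=[1,0] h=>[0,1] k=>[1,1]
  e1=[0,1] h=>[1,0] k=>[1,0]
  result₂ = [1 1; 1 0]
Equal? YES — commutes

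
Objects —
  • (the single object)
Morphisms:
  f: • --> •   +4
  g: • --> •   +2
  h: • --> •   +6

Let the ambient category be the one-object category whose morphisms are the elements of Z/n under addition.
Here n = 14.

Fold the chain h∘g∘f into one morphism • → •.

Answer: +12

Trace:
  0 +4≡4 +2≡6 +6≡12  (mod 14)
⟦path⟧: +12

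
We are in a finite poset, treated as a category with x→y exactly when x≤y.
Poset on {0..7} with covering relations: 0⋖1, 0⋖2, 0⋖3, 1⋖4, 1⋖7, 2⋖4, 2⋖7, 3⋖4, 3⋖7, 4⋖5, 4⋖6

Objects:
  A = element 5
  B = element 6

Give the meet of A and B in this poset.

Lower bounds of A=5 and B=6: {0,1,2,3,4}
  0 ≤ 4
  1 ≤ 4
  2 ≤ 4
  3 ≤ 4
  4 ≤ 4
glb = 4

Answer: A∧B = 4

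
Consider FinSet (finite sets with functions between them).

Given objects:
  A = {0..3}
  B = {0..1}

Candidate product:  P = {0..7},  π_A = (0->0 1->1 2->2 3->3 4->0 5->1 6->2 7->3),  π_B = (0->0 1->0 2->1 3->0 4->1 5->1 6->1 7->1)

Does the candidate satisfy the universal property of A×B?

Answer: NOT A VALID PRODUCT — duplicate pair at indices 6,2

Work:
|A|·|B| = 4·2 = 8;  |P| = 8
Check the pairing map k ↦ (π_A(k), π_B(k)):
  0 -> (0,0)
  1 -> (1,0)
  2 -> (2,1)
  3 -> (3,0)
  4 -> (0,1)
  5 -> (1,1)
  6 -> (2,1)  ✗ repeats pair of k=2
  7 -> (3,1)
distinct pairs in image: 7 / 8 needed
  → (2,1) hit at k=2 and k=6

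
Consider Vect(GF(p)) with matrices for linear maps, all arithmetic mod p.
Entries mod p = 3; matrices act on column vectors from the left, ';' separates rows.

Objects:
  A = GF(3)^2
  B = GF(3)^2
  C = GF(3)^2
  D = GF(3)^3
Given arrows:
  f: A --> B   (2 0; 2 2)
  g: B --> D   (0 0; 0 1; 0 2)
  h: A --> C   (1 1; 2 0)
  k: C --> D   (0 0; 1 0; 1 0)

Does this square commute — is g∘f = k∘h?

1) trace f;g:
  e0=(1,0) f-->(2,2) g-->(0,2,1)
  e1=(0,1) f-->(0,2) g-->(0,2,1)
  ⟦path⟧₁ = (0 0; 2 2; 1 1)
2) trace h;k:
  e0=(1,0) h-->(1,2) k-->(0,1,1)
  e1=(0,1) h-->(1,0) k-->(0,1,1)
  ⟦path⟧₂ = (0 0; 1 1; 1 1)
Equal? distinct morphisms ✗

Answer: DOES NOT COMMUTE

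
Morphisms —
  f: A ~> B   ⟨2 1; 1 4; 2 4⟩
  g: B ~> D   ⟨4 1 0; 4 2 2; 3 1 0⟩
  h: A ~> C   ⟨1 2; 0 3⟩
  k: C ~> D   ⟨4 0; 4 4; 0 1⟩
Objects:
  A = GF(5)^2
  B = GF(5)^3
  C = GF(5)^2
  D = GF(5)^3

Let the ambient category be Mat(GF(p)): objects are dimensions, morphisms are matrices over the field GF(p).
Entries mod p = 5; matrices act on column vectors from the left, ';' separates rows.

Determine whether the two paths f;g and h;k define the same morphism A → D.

Answer: DOES NOT COMMUTE

Derivation:
Along f;g (path 1):
  e0=⟨1,0⟩ f~>⟨2,1,2⟩ g~>⟨4,4,2⟩
  e1=⟨0,1⟩ f~>⟨1,4,4⟩ g~>⟨3,0,2⟩
  composite₁ = ⟨4 3; 4 0; 2 2⟩
Along h;k (path 2):
  e0=⟨1,0⟩ h~>⟨1,0⟩ k~>⟨4,4,0⟩
  e1=⟨0,1⟩ h~>⟨2,3⟩ k~>⟨3,0,3⟩
  composite₂ = ⟨4 3; 4 0; 0 3⟩
Equal? NO — does not commute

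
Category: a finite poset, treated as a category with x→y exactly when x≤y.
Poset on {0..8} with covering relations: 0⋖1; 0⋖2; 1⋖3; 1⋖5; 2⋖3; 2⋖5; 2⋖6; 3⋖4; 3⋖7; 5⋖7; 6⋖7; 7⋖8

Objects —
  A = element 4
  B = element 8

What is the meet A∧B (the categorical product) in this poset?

Answer: A∧B = 3

Trace:
Common predecessors of 4,8: {0,1,2,3}
  0 <= 3
  1 <= 3
  2 <= 3
  3 <= 3
glb = 3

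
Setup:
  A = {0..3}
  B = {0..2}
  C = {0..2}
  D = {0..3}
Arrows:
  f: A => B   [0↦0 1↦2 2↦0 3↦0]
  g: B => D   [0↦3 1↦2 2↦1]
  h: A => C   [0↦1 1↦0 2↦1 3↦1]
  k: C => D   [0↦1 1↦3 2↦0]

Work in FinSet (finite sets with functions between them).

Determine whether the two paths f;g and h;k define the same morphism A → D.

Answer: COMMUTES

Trace:
1) trace f;g:
  0 f=>0 g=>3
  1 f=>2 g=>1
  2 f=>0 g=>3
  3 f=>0 g=>3
  result₁ = [0↦3 1↦1 2↦3 3↦3]
2) trace h;k:
  0 h=>1 k=>3
  1 h=>0 k=>1
  2 h=>1 k=>3
  3 h=>1 k=>3
  result₂ = [0↦3 1↦1 2↦3 3↦3]
Equal? equal; square commutes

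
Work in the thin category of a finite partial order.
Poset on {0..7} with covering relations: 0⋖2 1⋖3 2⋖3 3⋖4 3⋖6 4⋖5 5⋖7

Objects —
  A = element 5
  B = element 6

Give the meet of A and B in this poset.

Answer: A∧B = 3

Derivation:
Lower bounds of A=5 and B=6: {0,1,2,3}
  0 ⊑ 3
  1 ⊑ 3
  2 ⊑ 3
  3 ⊑ 3
glb = 3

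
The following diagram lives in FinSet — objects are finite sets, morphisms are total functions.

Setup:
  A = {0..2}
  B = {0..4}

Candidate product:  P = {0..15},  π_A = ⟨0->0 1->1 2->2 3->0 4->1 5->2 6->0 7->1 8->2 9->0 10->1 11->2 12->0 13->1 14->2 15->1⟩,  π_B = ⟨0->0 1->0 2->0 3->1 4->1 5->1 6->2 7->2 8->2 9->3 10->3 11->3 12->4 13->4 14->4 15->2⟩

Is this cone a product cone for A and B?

Answer: NOT A VALID PRODUCT — |P|=16 ≠ |A|·|B|=15

Derivation:
|A|·|B| = 3·5 = 15;  |P| = 16
  → cardinalities differ; no bijection possible.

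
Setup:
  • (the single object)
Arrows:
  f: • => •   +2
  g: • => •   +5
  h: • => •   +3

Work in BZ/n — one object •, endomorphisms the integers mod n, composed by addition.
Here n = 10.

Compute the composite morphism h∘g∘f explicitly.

Answer: +0

Work:
  0 +2≡2 +5≡7 +3≡0  (mod 10)
⟦path⟧: +0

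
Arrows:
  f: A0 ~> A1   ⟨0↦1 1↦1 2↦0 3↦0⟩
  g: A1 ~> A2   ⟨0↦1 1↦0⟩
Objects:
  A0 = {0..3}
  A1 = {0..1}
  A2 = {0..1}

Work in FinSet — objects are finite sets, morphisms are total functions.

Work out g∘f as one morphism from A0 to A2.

Answer: ⟨0↦0 1↦0 2↦1 3↦1⟩

Work:
  0 f~>1 g~>0
  1 f~>1 g~>0
  2 f~>0 g~>1
  3 f~>0 g~>1
result: ⟨0↦0 1↦0 2↦1 3↦1⟩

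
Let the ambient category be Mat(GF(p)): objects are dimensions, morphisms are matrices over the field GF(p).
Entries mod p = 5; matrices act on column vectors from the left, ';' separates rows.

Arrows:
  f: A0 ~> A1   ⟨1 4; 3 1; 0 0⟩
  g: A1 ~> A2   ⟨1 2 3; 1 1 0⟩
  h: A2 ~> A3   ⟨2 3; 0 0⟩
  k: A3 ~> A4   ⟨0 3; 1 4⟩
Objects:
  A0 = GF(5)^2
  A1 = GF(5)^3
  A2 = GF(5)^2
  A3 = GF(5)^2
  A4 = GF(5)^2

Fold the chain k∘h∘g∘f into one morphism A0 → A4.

  e0=[1,0] f~>[1,3,0] g~>[2,4] h~>[1,0] k~>[0,1]
  e1=[0,1] f~>[4,1,0] g~>[1,0] h~>[2,0] k~>[0,2]
composite: ⟨0 0; 1 2⟩

Answer: ⟨0 0; 1 2⟩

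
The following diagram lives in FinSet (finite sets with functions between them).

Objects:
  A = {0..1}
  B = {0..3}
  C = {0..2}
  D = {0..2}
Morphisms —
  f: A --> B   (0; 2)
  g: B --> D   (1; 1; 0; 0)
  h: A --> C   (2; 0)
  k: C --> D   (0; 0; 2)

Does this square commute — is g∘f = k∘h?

Path 1 = f;g:
  0 f-->0 g-->1
  1 f-->2 g-->0
  composite₁ = (1; 0)
Path 2 = h;k:
  0 h-->2 k-->2
  1 h-->0 k-->0
  composite₂ = (2; 0)
Equal? distinct morphisms ✗

Answer: DOES NOT COMMUTE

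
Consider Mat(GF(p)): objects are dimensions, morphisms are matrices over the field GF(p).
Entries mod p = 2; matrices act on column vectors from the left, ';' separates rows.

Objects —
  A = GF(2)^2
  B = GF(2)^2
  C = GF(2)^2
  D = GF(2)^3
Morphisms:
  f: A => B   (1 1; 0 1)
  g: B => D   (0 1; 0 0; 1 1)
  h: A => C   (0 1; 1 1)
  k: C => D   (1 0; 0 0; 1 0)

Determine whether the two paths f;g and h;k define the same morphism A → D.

1) trace f;g:
  e0=⟨1,0⟩ f=>⟨1,0⟩ g=>⟨0,0,1⟩
  e1=⟨0,1⟩ f=>⟨1,1⟩ g=>⟨1,0,0⟩
  ⟦path⟧₁ = (0 1; 0 0; 1 0)
2) trace h;k:
  e0=⟨1,0⟩ h=>⟨0,1⟩ k=>⟨0,0,0⟩
  e1=⟨0,1⟩ h=>⟨1,1⟩ k=>⟨1,0,1⟩
  ⟦path⟧₂ = (0 1; 0 0; 0 1)
Equal? differ; not commutative

Answer: DOES NOT COMMUTE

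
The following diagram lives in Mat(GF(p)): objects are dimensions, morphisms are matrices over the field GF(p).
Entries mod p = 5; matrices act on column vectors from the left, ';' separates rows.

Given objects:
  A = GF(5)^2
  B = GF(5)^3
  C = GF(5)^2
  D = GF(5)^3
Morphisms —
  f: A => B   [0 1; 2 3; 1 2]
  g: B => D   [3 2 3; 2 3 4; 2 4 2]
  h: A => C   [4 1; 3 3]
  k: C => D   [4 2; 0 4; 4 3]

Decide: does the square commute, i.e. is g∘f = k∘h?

Answer: DOES NOT COMMUTE

Work:
1) trace f;g:
  e0=⟨1,0⟩ f=>⟨0,2,1⟩ g=>⟨2,0,0⟩
  e1=⟨0,1⟩ f=>⟨1,3,2⟩ g=>⟨0,4,3⟩
  ⟦path⟧₁ = [2 0; 0 4; 0 3]
2) trace h;k:
  e0=⟨1,0⟩ h=>⟨4,3⟩ k=>⟨2,2,0⟩
  e1=⟨0,1⟩ h=>⟨1,3⟩ k=>⟨0,2,3⟩
  ⟦path⟧₂ = [2 0; 2 2; 0 3]
Equal? differ; not commutative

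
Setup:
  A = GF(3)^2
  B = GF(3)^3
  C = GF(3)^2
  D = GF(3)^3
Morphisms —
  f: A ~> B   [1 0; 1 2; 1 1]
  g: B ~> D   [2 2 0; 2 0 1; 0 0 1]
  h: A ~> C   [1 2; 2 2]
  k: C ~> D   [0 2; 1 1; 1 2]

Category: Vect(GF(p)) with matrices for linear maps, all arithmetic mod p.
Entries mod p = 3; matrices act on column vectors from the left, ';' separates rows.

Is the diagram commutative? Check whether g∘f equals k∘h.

Answer: DOES NOT COMMUTE

Work:
1) trace f;g:
  e0=(1,0) f~>(1,1,1) g~>(1,0,1)
  e1=(0,1) f~>(0,2,1) g~>(1,1,1)
  ⟦path⟧₁ = [1 1; 0 1; 1 1]
2) trace h;k:
  e0=(1,0) h~>(1,2) k~>(1,0,2)
  e1=(0,1) h~>(2,2) k~>(1,1,0)
  ⟦path⟧₂ = [1 1; 0 1; 2 0]
Equal? NO — does not commute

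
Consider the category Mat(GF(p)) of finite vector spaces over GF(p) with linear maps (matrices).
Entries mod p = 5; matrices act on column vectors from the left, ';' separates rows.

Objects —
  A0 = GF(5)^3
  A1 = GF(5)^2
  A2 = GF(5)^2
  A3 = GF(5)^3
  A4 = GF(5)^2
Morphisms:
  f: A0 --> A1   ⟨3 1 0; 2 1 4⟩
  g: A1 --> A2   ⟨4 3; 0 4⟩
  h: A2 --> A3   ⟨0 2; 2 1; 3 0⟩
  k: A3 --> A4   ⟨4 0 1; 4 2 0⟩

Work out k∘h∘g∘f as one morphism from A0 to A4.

  e0=⟨1,0,0⟩ f-->⟨3,2⟩ g-->⟨3,3⟩ h-->⟨1,4,4⟩ k-->⟨3,2⟩
  e1=⟨0,1,0⟩ f-->⟨1,1⟩ g-->⟨2,4⟩ h-->⟨3,3,1⟩ k-->⟨3,3⟩
  e2=⟨0,0,1⟩ f-->⟨0,4⟩ g-->⟨2,1⟩ h-->⟨2,0,1⟩ k-->⟨4,3⟩
result: ⟨3 3 4; 2 3 3⟩

Answer: ⟨3 3 4; 2 3 3⟩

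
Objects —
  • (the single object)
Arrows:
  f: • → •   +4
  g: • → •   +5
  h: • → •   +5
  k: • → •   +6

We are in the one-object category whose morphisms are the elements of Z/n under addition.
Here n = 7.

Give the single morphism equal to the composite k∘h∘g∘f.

  0 +4≡4 +5≡2 +5≡0 +6≡6  (mod 7)
⟦path⟧: +6

Answer: +6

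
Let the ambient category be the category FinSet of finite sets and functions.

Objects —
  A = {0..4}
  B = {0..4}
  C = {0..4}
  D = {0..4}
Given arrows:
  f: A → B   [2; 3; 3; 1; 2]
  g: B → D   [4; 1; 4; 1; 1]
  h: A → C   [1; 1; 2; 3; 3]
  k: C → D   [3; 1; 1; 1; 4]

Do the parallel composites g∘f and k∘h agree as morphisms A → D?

Path 1 = f;g:
  0 f→2 g→4
  1 f→3 g→1
  2 f→3 g→1
  3 f→1 g→1
  4 f→2 g→4
  ⟦path⟧₁ = [4; 1; 1; 1; 4]
Path 2 = h;k:
  0 h→1 k→1
  1 h→1 k→1
  2 h→2 k→1
  3 h→3 k→1
  4 h→3 k→1
  ⟦path⟧₂ = [1; 1; 1; 1; 1]
Equal? NO — does not commute

Answer: DOES NOT COMMUTE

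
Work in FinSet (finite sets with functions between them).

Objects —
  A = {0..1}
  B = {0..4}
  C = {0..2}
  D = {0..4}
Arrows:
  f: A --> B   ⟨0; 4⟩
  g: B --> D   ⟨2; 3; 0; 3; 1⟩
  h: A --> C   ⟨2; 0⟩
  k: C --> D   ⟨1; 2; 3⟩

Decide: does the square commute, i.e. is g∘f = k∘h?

Along f;g (path 1):
  0 f-->0 g-->2
  1 f-->4 g-->1
  result₁ = ⟨2; 1⟩
Along h;k (path 2):
  0 h-->2 k-->3
  1 h-->0 k-->1
  result₂ = ⟨3; 1⟩
Equal? differ; not commutative

Answer: DOES NOT COMMUTE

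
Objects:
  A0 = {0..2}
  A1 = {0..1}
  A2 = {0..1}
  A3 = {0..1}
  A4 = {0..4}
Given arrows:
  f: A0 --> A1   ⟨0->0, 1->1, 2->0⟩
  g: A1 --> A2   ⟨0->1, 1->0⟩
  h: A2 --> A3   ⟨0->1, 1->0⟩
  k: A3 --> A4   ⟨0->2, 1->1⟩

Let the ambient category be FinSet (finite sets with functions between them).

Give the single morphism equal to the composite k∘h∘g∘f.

Answer: ⟨0->2, 1->1, 2->2⟩

Work:
  0 f-->0 g-->1 h-->0 k-->2
  1 f-->1 g-->0 h-->1 k-->1
  2 f-->0 g-->1 h-->0 k-->2
composite: ⟨0->2, 1->1, 2->2⟩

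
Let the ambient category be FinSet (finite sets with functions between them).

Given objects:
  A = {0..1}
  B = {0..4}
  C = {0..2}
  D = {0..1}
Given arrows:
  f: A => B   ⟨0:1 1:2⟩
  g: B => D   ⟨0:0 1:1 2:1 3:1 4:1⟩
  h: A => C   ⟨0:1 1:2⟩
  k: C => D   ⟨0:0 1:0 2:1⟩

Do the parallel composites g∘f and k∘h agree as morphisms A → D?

1) trace f;g:
  0 f=>1 g=>1
  1 f=>2 g=>1
  ⟦path⟧₁ = ⟨0:1 1:1⟩
2) trace h;k:
  0 h=>1 k=>0
  1 h=>2 k=>1
  ⟦path⟧₂ = ⟨0:0 1:1⟩
Equal? NO — does not commute

Answer: DOES NOT COMMUTE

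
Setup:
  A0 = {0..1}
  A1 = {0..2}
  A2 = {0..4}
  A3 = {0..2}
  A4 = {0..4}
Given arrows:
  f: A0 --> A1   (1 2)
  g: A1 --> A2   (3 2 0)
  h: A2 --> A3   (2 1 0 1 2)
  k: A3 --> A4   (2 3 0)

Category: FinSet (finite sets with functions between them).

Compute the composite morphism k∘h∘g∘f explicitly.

Answer: (2 0)

Work:
  0 f-->1 g-->2 h-->0 k-->2
  1 f-->2 g-->0 h-->2 k-->0
composite: (2 0)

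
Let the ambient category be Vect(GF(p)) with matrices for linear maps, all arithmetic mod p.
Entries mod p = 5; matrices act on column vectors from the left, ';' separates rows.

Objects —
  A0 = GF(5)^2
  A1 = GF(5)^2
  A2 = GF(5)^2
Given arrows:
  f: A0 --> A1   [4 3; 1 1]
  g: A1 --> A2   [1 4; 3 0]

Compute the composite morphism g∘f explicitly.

  e0=(1,0) f-->(4,1) g-->(3,2)
  e1=(0,1) f-->(3,1) g-->(2,4)
result: [3 2; 2 4]

Answer: [3 2; 2 4]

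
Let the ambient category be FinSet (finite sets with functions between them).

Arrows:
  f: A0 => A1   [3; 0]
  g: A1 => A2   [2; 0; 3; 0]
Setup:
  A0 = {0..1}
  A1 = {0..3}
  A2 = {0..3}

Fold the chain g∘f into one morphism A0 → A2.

Answer: [0; 2]

Derivation:
  0 f=>3 g=>0
  1 f=>0 g=>2
⟦path⟧: [0; 2]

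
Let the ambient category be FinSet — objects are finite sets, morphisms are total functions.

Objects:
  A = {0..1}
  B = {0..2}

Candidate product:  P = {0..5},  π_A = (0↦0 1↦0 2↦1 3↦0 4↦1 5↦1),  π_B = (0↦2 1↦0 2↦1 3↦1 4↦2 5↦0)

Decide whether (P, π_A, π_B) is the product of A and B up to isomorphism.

Answer: VALID PRODUCT

Trace:
|A|·|B| = 2·3 = 6;  |P| = 6
Check the pairing map k ↦ (π_A(k), π_B(k)):
  0 ↦ (0,2)
  1 ↦ (0,0)
  2 ↦ (1,1)
  3 ↦ (0,1)
  4 ↦ (1,2)
  5 ↦ (1,0)
distinct pairs in image: 6 / 6 needed
  → bijection onto A×B; projections well-typed.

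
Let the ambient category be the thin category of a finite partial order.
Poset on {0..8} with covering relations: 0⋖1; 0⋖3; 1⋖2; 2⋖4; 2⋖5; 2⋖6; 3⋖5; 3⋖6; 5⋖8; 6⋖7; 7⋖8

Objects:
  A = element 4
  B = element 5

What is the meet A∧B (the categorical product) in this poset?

{x : x⊑A ∧ x⊑B} = {0,1,2}  (A=4, B=5)
  0 ⊑ 2
  1 ⊑ 2
  2 ⊑ 2
glb = 2

Answer: A∧B = 2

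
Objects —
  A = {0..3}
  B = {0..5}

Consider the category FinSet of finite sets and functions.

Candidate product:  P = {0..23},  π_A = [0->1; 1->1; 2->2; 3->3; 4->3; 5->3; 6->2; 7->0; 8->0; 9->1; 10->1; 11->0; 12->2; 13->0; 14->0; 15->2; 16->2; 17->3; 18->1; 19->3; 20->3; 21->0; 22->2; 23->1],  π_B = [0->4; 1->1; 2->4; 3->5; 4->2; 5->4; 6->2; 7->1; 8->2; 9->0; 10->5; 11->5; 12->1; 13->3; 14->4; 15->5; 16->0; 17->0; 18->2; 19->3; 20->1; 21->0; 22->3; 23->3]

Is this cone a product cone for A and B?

Answer: VALID PRODUCT

Work:
|A|·|B| = 4·6 = 24;  |P| = 24
Check the pairing map k ↦ (π_A(k), π_B(k)):
  0 -> (1,4)
  1 -> (1,1)
  2 -> (2,4)
  3 -> (3,5)
  4 -> (3,2)
  5 -> (3,4)
  6 -> (2,2)
  7 -> (0,1)
  8 -> (0,2)
  9 -> (1,0)
  10 -> (1,5)
  11 -> (0,5)
  12 -> (2,1)
  13 -> (0,3)
  14 -> (0,4)
  15 -> (2,5)
  16 -> (2,0)
  17 -> (3,0)
  18 -> (1,2)
  19 -> (3,3)
  20 -> (3,1)
  21 -> (0,0)
  22 -> (2,3)
  23 -> (1,3)
distinct pairs in image: 24 / 24 needed
  → bijection onto A×B; projections well-typed.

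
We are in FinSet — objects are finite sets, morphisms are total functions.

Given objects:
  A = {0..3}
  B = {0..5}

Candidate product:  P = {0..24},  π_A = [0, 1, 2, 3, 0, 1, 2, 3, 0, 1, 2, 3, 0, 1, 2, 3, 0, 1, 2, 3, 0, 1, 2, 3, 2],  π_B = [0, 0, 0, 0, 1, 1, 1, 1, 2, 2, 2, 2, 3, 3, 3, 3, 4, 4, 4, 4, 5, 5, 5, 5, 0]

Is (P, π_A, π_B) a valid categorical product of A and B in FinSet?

|A|·|B| = 4·6 = 24;  |P| = 25
  → cardinalities differ; no bijection possible.

Answer: NOT A VALID PRODUCT — |P|=25 ≠ |A|·|B|=24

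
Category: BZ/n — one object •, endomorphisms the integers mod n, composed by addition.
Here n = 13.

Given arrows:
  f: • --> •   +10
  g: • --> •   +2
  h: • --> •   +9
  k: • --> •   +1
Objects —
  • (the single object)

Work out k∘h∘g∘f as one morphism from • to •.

  0 +10≡10 +2≡12 +9≡8 +1≡9  (mod 13)
⟦path⟧: +9

Answer: +9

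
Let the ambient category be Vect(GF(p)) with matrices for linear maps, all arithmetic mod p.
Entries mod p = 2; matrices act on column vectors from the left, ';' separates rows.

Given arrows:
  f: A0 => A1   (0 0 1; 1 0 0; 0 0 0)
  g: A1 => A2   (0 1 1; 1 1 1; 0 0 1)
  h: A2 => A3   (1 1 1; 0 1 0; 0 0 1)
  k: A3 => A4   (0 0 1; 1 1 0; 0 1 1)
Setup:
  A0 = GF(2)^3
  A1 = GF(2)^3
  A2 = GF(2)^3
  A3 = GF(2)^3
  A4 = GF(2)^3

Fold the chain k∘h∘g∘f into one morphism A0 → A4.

  e0=⟨1,0,0⟩ f=>⟨0,1,0⟩ g=>⟨1,1,0⟩ h=>⟨0,1,0⟩ k=>⟨0,1,1⟩
  e1=⟨0,1,0⟩ f=>⟨0,0,0⟩ g=>⟨0,0,0⟩ h=>⟨0,0,0⟩ k=>⟨0,0,0⟩
  e2=⟨0,0,1⟩ f=>⟨1,0,0⟩ g=>⟨0,1,0⟩ h=>⟨1,1,0⟩ k=>⟨0,0,1⟩
composite: (0 0 0; 1 0 0; 1 0 1)

Answer: (0 0 0; 1 0 0; 1 0 1)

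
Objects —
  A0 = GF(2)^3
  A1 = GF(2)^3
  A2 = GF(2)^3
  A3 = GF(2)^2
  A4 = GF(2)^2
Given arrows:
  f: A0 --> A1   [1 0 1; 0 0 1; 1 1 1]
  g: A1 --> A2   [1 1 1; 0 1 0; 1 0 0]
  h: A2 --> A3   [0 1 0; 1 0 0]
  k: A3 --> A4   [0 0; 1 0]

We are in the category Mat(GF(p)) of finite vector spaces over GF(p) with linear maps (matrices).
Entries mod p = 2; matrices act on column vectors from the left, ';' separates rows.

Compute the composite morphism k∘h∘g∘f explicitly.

  e0=(1,0,0) f-->(1,0,1) g-->(0,0,1) h-->(0,0) k-->(0,0)
  e1=(0,1,0) f-->(0,0,1) g-->(1,0,0) h-->(0,1) k-->(0,0)
  e2=(0,0,1) f-->(1,1,1) g-->(1,1,1) h-->(1,1) k-->(0,1)
composite: [0 0 0; 0 0 1]

Answer: [0 0 0; 0 0 1]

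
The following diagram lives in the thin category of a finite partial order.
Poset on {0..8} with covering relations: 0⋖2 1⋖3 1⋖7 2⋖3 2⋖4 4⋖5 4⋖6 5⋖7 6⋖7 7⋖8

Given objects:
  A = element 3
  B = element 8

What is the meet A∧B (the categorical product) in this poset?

{x : x≤A ∧ x≤B} = {0,1,2}  (A=3, B=8)
  maximal lower bounds 1 and 2 are incomparable: neither 1≤2 nor 2≤1
→ no greatest lower bound exists

Answer: NO MEET EXISTS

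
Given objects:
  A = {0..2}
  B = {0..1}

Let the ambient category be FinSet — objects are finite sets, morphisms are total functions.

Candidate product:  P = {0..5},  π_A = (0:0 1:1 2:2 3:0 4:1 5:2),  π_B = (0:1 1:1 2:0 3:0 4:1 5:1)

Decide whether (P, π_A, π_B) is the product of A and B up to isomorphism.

Answer: NOT A VALID PRODUCT — duplicate pair at indices 1,4

Trace:
|A|·|B| = 3·2 = 6;  |P| = 6
Check the pairing map k ↦ (π_A(k), π_B(k)):
  0 : (0,1)
  1 : (1,1)
  2 : (2,0)
  3 : (0,0)
  4 : (1,1)  ✗ repeats pair of k=1
  5 : (2,1)
distinct pairs in image: 5 / 6 needed
  → (1,1) hit at k=1 and k=4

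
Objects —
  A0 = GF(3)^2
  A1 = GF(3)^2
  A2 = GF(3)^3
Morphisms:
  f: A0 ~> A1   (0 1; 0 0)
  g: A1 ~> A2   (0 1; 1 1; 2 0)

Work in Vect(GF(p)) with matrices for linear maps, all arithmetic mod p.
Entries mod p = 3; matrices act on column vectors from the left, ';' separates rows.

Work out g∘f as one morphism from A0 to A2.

  e0=⟨1,0⟩ f~>⟨0,0⟩ g~>⟨0,0,0⟩
  e1=⟨0,1⟩ f~>⟨1,0⟩ g~>⟨0,1,2⟩
composite: (0 0; 0 1; 0 2)

Answer: (0 0; 0 1; 0 2)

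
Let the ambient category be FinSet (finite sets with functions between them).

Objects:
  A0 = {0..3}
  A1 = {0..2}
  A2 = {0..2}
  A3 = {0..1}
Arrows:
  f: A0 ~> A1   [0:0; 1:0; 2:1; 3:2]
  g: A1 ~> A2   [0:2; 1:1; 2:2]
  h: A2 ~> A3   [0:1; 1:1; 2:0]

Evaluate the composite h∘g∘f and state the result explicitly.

Answer: [0:0; 1:0; 2:1; 3:0]

Work:
  0 f~>0 g~>2 h~>0
  1 f~>0 g~>2 h~>0
  2 f~>1 g~>1 h~>1
  3 f~>2 g~>2 h~>0
result: [0:0; 1:0; 2:1; 3:0]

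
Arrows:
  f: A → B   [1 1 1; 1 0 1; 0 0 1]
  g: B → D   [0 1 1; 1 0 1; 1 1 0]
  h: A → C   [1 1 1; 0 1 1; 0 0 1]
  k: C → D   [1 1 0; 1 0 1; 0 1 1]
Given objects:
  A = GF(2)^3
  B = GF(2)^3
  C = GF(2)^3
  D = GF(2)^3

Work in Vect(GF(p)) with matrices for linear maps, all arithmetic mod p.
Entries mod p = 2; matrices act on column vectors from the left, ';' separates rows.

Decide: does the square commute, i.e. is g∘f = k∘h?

Along f;g (path 1):
  e0=⟨1,0,0⟩ f→⟨1,1,0⟩ g→⟨1,1,0⟩
  e1=⟨0,1,0⟩ f→⟨1,0,0⟩ g→⟨0,1,1⟩
  e2=⟨0,0,1⟩ f→⟨1,1,1⟩ g→⟨0,0,0⟩
  result₁ = [1 0 0; 1 1 0; 0 1 0]
Along h;k (path 2):
  e0=⟨1,0,0⟩ h→⟨1,0,0⟩ k→⟨1,1,0⟩
  e1=⟨0,1,0⟩ h→⟨1,1,0⟩ k→⟨0,1,1⟩
  e2=⟨0,0,1⟩ h→⟨1,1,1⟩ k→⟨0,0,0⟩
  result₂ = [1 0 0; 1 1 0; 0 1 0]
Equal? equal; square commutes

Answer: COMMUTES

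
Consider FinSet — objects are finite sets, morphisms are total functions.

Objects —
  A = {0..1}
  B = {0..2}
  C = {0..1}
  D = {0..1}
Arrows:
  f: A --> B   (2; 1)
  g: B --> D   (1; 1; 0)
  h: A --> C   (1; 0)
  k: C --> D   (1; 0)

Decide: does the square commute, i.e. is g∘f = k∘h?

Answer: COMMUTES

Work:
Path 1 = f;g:
  0 f-->2 g-->0
  1 f-->1 g-->1
  ⟦path⟧₁ = (0; 1)
Path 2 = h;k:
  0 h-->1 k-->0
  1 h-->0 k-->1
  ⟦path⟧₂ = (0; 1)
Equal? equal; square commutes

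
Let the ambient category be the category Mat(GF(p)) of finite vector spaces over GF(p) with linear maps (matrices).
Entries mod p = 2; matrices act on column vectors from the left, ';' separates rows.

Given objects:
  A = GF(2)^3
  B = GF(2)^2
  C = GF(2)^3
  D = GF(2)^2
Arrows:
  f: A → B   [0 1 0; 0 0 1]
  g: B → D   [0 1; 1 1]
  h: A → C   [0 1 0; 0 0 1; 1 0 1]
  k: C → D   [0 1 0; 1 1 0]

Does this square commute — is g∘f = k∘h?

Answer: COMMUTES

Derivation:
Along f;g (path 1):
  e0=(1,0,0) f→(0,0) g→(0,0)
  e1=(0,1,0) f→(1,0) g→(0,1)
  e2=(0,0,1) f→(0,1) g→(1,1)
  composite₁ = [0 0 1; 0 1 1]
Along h;k (path 2):
  e0=(1,0,0) h→(0,0,1) k→(0,0)
  e1=(0,1,0) h→(1,0,0) k→(0,1)
  e2=(0,0,1) h→(0,1,1) k→(1,1)
  composite₂ = [0 0 1; 0 1 1]
Equal? same morphism ✓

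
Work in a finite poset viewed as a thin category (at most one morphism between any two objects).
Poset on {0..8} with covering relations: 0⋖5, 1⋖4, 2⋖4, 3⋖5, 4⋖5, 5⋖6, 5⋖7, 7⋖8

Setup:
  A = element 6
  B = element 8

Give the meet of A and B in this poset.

Answer: A∧B = 5

Derivation:
{x : x⊑A ∧ x⊑B} = {0,1,2,3,4,5}  (A=6, B=8)
  0 ⊑ 5
  1 ⊑ 5
  2 ⊑ 5
  3 ⊑ 5
  4 ⊑ 5
  5 ⊑ 5
glb = 5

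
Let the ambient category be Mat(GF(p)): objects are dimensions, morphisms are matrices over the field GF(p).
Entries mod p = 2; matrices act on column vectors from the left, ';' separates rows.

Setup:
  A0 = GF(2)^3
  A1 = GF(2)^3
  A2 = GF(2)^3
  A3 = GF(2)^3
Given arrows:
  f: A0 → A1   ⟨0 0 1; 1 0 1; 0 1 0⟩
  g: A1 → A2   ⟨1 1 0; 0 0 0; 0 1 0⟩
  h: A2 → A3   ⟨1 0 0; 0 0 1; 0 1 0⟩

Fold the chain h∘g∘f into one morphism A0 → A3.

  e0=⟨1,0,0⟩ f→⟨0,1,0⟩ g→⟨1,0,1⟩ h→⟨1,1,0⟩
  e1=⟨0,1,0⟩ f→⟨0,0,1⟩ g→⟨0,0,0⟩ h→⟨0,0,0⟩
  e2=⟨0,0,1⟩ f→⟨1,1,0⟩ g→⟨0,0,1⟩ h→⟨0,1,0⟩
⟦path⟧: ⟨1 0 0; 1 0 1; 0 0 0⟩

Answer: ⟨1 0 0; 1 0 1; 0 0 0⟩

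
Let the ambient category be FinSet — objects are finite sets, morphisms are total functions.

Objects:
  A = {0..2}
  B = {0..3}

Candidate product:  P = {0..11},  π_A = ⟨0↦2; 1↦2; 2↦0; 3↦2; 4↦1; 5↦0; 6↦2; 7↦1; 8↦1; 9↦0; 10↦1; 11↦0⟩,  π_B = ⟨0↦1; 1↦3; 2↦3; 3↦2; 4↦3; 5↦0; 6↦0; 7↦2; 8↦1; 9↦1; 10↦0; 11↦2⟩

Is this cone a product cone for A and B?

Answer: VALID PRODUCT

Trace:
|A|·|B| = 3·4 = 12;  |P| = 12
Check the pairing map k ↦ (π_A(k), π_B(k)):
  0 ↦ (2,1)
  1 ↦ (2,3)
  2 ↦ (0,3)
  3 ↦ (2,2)
  4 ↦ (1,3)
  5 ↦ (0,0)
  6 ↦ (2,0)
  7 ↦ (1,2)
  8 ↦ (1,1)
  9 ↦ (0,1)
  10 ↦ (1,0)
  11 ↦ (0,2)
distinct pairs in image: 12 / 12 needed
  → bijection onto A×B; projections well-typed.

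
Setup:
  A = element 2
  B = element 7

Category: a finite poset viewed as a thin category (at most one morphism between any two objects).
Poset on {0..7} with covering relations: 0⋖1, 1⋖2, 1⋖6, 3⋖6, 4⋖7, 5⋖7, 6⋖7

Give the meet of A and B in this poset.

Answer: A∧B = 1

Work:
{x : x⊑A ∧ x⊑B} = {0,1}  (A=2, B=7)
  0 ⊑ 1
  1 ⊑ 1
glb = 1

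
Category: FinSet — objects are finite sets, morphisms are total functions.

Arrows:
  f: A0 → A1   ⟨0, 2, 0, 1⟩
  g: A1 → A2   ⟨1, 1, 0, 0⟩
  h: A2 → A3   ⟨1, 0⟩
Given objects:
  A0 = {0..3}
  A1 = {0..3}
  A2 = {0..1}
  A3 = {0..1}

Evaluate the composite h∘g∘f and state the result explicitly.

Answer: ⟨0, 1, 0, 0⟩

Derivation:
  0 f→0 g→1 h→0
  1 f→2 g→0 h→1
  2 f→0 g→1 h→0
  3 f→1 g→1 h→0
⟦path⟧: ⟨0, 1, 0, 0⟩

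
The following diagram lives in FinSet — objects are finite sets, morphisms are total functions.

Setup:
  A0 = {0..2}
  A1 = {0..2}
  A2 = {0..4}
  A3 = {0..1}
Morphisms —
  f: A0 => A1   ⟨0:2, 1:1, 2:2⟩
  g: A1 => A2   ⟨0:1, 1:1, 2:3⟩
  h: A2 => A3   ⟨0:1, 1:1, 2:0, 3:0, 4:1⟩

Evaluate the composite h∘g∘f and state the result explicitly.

  0 f=>2 g=>3 h=>0
  1 f=>1 g=>1 h=>1
  2 f=>2 g=>3 h=>0
⟦path⟧: ⟨0:0, 1:1, 2:0⟩

Answer: ⟨0:0, 1:1, 2:0⟩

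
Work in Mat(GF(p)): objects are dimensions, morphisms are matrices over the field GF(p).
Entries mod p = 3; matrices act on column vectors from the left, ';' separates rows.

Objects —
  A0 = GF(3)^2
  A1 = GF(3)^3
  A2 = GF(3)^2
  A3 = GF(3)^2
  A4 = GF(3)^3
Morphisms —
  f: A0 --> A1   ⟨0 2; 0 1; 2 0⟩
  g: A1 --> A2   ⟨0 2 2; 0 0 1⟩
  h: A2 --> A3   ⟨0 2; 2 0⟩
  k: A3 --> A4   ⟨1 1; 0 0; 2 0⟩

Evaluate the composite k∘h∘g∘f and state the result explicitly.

  e0=[1,0] f-->[0,0,2] g-->[1,2] h-->[1,2] k-->[0,0,2]
  e1=[0,1] f-->[2,1,0] g-->[2,0] h-->[0,1] k-->[1,0,0]
⟦path⟧: ⟨0 1; 0 0; 2 0⟩

Answer: ⟨0 1; 0 0; 2 0⟩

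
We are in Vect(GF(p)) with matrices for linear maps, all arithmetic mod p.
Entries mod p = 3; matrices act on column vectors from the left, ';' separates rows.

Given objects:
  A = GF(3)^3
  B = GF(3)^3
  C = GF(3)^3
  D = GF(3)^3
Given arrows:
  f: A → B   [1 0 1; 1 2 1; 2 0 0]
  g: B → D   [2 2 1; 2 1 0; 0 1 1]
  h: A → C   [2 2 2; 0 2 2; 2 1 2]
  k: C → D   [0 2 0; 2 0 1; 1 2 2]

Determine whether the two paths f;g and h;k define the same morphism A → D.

Answer: COMMUTES

Trace:
Along f;g (path 1):
  e0=[1,0,0] f→[1,1,2] g→[0,0,0]
  e1=[0,1,0] f→[0,2,0] g→[1,2,2]
  e2=[0,0,1] f→[1,1,0] g→[1,0,1]
  ⟦path⟧₁ = [0 1 1; 0 2 0; 0 2 1]
Along h;k (path 2):
  e0=[1,0,0] h→[2,0,2] k→[0,0,0]
  e1=[0,1,0] h→[2,2,1] k→[1,2,2]
  e2=[0,0,1] h→[2,2,2] k→[1,0,1]
  ⟦path⟧₂ = [0 1 1; 0 2 0; 0 2 1]
Equal? YES — commutes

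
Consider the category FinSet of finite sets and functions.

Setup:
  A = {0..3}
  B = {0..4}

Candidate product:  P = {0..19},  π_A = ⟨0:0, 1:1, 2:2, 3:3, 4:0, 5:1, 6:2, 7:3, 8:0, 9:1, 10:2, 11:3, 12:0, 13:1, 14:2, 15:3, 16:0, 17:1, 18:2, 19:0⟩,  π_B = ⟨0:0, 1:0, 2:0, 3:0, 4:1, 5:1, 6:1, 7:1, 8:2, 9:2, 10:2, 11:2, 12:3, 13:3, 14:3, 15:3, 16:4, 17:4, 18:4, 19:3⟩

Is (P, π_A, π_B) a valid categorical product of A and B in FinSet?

|A|·|B| = 4·5 = 20;  |P| = 20
Check the pairing map k ↦ (π_A(k), π_B(k)):
  0 : (0,0)
  1 : (1,0)
  2 : (2,0)
  3 : (3,0)
  4 : (0,1)
  5 : (1,1)
  6 : (2,1)
  7 : (3,1)
  8 : (0,2)
  9 : (1,2)
  10 : (2,2)
  11 : (3,2)
  12 : (0,3)
  13 : (1,3)
  14 : (2,3)
  15 : (3,3)
  16 : (0,4)
  17 : (1,4)
  18 : (2,4)
  19 : (0,3)  ✗ repeats pair of k=12
distinct pairs in image: 19 / 20 needed
  → (0,3) hit at k=12 and k=19

Answer: NOT A VALID PRODUCT — duplicate pair at indices 12,19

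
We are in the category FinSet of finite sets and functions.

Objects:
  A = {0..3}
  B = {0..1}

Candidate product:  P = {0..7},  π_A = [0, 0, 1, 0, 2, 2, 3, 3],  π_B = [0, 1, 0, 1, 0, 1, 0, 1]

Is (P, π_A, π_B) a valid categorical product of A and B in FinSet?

|A|·|B| = 4·2 = 8;  |P| = 8
Check the pairing map k ↦ (π_A(k), π_B(k)):
  0 ↦ (0,0)
  1 ↦ (0,1)
  2 ↦ (1,0)
  3 ↦ (0,1)  ✗ repeats pair of k=1
  4 ↦ (2,0)
  5 ↦ (2,1)
  6 ↦ (3,0)
  7 ↦ (3,1)
distinct pairs in image: 7 / 8 needed
  → (0,1) hit at k=1 and k=3

Answer: NOT A VALID PRODUCT — duplicate pair at indices 1,3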